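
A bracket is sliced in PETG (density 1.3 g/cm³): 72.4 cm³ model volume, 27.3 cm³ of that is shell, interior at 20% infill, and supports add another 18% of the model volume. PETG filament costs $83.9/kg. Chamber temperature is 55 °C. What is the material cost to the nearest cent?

Volume inside the shell = 72.4 − 27.3 = 45.1 cm³.
Infill volume = 0.20 × 45.1 = 9.02 cm³.
Support = 0.18 × 72.4 = 13.032 cm³.
Total printed volume = 27.3 + 9.02 + 13.032, so 49.352 cm³.
Mass: 49.352 × 1.3 → 64.1576 g.
Cost = 64.1576 g / 1000 × $83.9/kg = $5.38.

$5.38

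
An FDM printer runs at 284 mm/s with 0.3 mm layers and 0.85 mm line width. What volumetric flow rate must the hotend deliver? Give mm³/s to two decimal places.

72.42

Extrusion cross-section = 0.3 × 0.85 = 0.255 mm².
Q = v·A = 284 × 0.255 = 72.42 mm³/s.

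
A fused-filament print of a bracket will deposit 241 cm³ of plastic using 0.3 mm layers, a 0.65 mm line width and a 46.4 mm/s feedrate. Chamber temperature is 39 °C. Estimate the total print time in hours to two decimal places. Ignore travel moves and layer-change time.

7.40 hours

Extrusion cross-section: 0.3 × 0.65 → 0.195 mm².
Toolpath length = 241 cm³ / 0.195 mm² = 241000 / 0.195 = 1235897.4 mm.
Extrusion time = 1235897.4 / 46.4, so 26635.7 s.
That's 26635.7 s → 7.40 hours.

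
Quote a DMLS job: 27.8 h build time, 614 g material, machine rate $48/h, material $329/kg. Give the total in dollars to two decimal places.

Machine cost = 48 × 27.8 = $1334.40.
Material charge = 329 × 614/1000, so $202.006.
Job cost: 1334.40 + 202.006 = 1536.406 ≈ $1536.41.

$1536.41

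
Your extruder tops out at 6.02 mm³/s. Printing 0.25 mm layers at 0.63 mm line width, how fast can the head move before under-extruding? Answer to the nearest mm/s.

38 mm/s

Bead cross-section: 0.25 × 0.63 → 0.1575 mm².
Max speed = 6.02 / 0.1575 = 38.22 ≈ 38 mm/s.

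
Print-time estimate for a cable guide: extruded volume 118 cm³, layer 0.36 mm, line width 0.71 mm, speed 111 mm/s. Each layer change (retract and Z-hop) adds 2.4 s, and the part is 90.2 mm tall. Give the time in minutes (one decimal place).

Line area = 0.36 × 0.71, so 0.2556 mm².
Toolpath length = 118 cm³ / 0.2556 mm² = 118000 / 0.2556 = 461658.8 mm.
Extrusion time: 461658.8 / 111 → 4159.1 s.
Layers = ⌈90.2/0.36⌉ = 251.
Z-hop total: 251 × 2.4 → 602.4 s.
Altogether 4159.1 + 602.4 = 4761.5 s, i.e. 79.4 minutes.

79.4 minutes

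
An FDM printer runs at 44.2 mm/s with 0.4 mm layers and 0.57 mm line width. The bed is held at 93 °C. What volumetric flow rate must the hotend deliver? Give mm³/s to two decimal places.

10.08

Bead cross-section = 0.4 × 0.57 = 0.228 mm².
Q = v·A = 44.2 × 0.228 = 10.08 mm³/s.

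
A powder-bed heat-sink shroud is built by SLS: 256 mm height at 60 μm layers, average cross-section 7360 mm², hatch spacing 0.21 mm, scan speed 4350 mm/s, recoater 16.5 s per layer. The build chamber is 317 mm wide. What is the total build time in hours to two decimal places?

29.11 hours

Layer count = ceil(256 / 0.06) = 4267.
Per-layer scan distance = 7360 / 0.21, so 35047.6 mm.
Scan time per layer = 35047.6 / 4350, so 8.0569 s.
Layer cycle: 8.0569 + 16.5 → 24.5569 s.
Total: 4267 × 24.5569 s = 104784.2923 s → 29.11 hours.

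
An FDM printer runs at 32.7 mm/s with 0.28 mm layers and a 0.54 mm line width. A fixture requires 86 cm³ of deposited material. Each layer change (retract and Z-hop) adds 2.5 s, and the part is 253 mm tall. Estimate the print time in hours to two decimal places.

Extrusion cross-section = 0.28 × 0.54, so 0.1512 mm².
Total extruded path = 86000/0.1512 = 568783.1 mm.
Extrusion time = 568783.1 / 32.7 = 17394 s.
Layers = ⌈253/0.28⌉ = 904.
Layer-change overhead: 904 × 2.5 → 2260 s.
Total = 17394 + 2260 = 19654 s = 5.46 hours.

5.46 hours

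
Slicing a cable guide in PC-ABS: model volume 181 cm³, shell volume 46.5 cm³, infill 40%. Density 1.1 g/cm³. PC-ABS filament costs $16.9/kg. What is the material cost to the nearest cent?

$1.86

Infill region = 181 − 46.5 = 134.5 cm³.
Infill volume = 0.40 × 134.5, so 53.8 cm³.
Total printed volume = 46.5 + 53.8, so 100.3 cm³.
Mass = 100.3 × 1.1, so 110.33 g.
Cost = 110.33 g / 1000 × $16.9/kg = $1.86.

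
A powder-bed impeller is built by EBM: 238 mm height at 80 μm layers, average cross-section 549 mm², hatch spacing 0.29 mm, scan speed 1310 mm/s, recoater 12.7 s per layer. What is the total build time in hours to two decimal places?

11.69 hours

Number of layers: 238 / 0.08 → 2975 (rounded up).
Hatch length per layer = 549 / 0.29 = 1893.1 mm.
Beam time per layer = 1893.1 / 1310, so 1.4451 s.
Time per layer: 1.4451 + 12.7 → 14.1451 s.
Build time = 2975 × 14.1451 = 42081.6725 s = 11.69 hours.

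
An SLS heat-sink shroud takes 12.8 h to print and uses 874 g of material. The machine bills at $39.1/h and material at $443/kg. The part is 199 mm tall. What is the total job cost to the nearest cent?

Machine cost = 39.1 × 12.8 = $500.48.
Material cost = 443 × 874/1000 = $387.182.
Total = 500.48 + 387.182 = 887.662 ≈ $887.66.

$887.66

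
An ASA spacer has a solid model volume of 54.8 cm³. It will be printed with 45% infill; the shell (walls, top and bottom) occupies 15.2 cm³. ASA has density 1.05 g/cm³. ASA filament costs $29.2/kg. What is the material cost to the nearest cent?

$1.01

Volume inside the shell: 54.8 − 15.2 → 39.6 cm³.
Infill deposited = 0.45 × 39.6 = 17.82 cm³.
Deposited volume: 15.2 + 17.82 → 33.02 cm³.
Mass: 33.02 × 1.05 → 34.671 g.
Cost = 34.671 g / 1000 × $29.2/kg = $1.01.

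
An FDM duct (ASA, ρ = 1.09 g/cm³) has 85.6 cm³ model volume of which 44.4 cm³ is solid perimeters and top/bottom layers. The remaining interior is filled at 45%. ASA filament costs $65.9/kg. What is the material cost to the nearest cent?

$4.52

Volume inside the shell = 85.6 − 44.4, so 41.2 cm³.
Infill volume = 0.45 × 41.2, so 18.54 cm³.
Total printed volume: 44.4 + 18.54 → 62.94 cm³.
Mass: 62.94 × 1.09 → 68.6046 g.
Cost = 68.6046 g / 1000 × $65.9/kg = $4.52.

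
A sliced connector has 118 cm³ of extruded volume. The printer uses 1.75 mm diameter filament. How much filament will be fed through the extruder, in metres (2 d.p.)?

A = π r² = π × 0.875² = 2.4053 mm².
Length = 118 cm³ / 2.4053 mm² = 118000 / 2.4053 = 49058.33 mm = 49.06 m.

49.06 m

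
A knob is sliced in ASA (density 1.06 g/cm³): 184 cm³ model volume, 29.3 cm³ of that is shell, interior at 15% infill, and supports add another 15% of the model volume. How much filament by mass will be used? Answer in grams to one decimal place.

Infill region: 184 − 29.3 → 154.7 cm³.
Infill deposited: 0.15 × 154.7 → 23.205 cm³.
Support: 0.15 × 184 → 27.6 cm³.
Deposited volume = 29.3 + 23.205 + 27.6 = 80.105 cm³.
Mass: 80.105 × 1.06 → 84.9113 g.

84.9 g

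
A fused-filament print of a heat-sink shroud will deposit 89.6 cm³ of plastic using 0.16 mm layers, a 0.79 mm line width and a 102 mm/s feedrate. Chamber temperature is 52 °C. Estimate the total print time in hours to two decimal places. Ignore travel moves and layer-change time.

1.93 hours

Line area = 0.16 × 0.79, so 0.1264 mm².
Total extruded path = 89600/0.1264 = 708860.8 mm.
Print-move time: 708860.8 / 102 → 6949.6 s.
Converting: 6949.6 s = 1.93 hours.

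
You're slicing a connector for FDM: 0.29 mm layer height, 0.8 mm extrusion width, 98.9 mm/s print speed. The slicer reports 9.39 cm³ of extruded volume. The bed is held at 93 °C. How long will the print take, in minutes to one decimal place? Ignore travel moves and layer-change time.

6.8 minutes

Extrusion cross-section = 0.29 × 0.8, so 0.232 mm².
Path length: 9390 mm³ / 0.232 mm² → 40474.1 mm.
Extrusion time = 40474.1 / 98.9, so 409.2 s.
409.2 s = 6.8 minutes.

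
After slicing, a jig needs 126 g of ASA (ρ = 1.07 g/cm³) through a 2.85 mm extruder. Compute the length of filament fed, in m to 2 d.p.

18.46 m

Extruded volume: 126/1.07 = 117.757 cm³ (117757 mm³).
Filament cross-section = π × (2.85/2)² = 6.3794 mm².
Length = 117757 / 6.3794 = 18458.95 mm = 18.46 m.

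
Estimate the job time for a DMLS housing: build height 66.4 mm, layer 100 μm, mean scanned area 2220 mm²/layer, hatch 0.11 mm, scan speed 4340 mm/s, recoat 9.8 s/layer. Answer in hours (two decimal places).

2.67 hours

Number of layers: 66.4 / 0.1 → 664 (rounded up).
Hatch length per layer = 2220 / 0.11, so 20181.8 mm.
Scan time per layer = 20181.8 / 4340 = 4.6502 s.
Time per layer = 4.6502 + 9.8 = 14.4502 s.
Build time = 664 × 14.4502 = 9594.9328 s = 2.67 hours.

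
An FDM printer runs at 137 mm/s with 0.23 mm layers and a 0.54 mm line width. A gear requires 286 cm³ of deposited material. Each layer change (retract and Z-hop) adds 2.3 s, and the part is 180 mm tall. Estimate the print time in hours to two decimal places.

5.17 hours

Extrusion cross-section: 0.23 × 0.54 → 0.1242 mm².
Toolpath length = 286 cm³ / 0.1242 mm² = 286000 / 0.1242 = 2302737.5 mm.
Time extruding: 2302737.5 / 137 → 16808.3 s.
Layers = ⌈180/0.23⌉ = 783.
Layer-change overhead: 783 × 2.3 → 1800.9 s.
Total = 16808.3 + 1800.9 = 18609.2 s = 5.17 hours.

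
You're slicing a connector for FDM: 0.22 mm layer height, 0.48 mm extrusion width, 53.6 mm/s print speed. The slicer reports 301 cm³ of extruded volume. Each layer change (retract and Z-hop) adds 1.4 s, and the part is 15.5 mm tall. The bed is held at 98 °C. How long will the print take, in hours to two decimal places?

Extrusion cross-section = 0.22 × 0.48, so 0.1056 mm².
Total extruded path = 301000/0.1056 = 2850378.8 mm.
Extrusion time = 2850378.8 / 53.6 = 53178.7 s.
Number of layers: 15.5 / 0.22 → 71 (rounded up).
Z-hop total = 71 × 1.4, so 99.4 s.
Altogether 53178.7 + 99.4 = 53278.1 s, i.e. 14.80 hours.

14.80 hours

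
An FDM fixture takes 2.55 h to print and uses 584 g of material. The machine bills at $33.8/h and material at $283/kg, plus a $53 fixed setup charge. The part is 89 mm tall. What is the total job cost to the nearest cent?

Machine cost: 33.8 × 2.55 → $86.19.
Material cost = 283 × 584/1000 = $165.272.
Adding setup: 86.19 + 165.272 + 53 → 304.462 ≈ $304.46.

$304.46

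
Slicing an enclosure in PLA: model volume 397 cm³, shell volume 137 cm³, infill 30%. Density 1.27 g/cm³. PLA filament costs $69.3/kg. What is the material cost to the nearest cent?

$18.92

Volume inside the shell = 397 − 137, so 260 cm³.
Infill volume: 0.30 × 260 → 78 cm³.
Total printed volume: 137 + 78 → 215 cm³.
Mass = 215 × 1.27 = 273.05 g.
Cost = 273.05 g / 1000 × $69.3/kg = $18.92.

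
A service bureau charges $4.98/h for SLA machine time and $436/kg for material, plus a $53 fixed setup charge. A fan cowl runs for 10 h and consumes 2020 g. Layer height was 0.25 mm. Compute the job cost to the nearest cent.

$983.52

Time charge: 4.98 × 10 → $49.80.
Feedstock cost: 436 × 2020/1000 → $880.72.
Total = 49.80 + 880.72 + 53 = $983.52.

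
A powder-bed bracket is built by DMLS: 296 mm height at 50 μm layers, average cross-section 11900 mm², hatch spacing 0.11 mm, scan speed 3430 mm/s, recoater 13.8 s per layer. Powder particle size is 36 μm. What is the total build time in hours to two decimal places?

74.56 hours

Layer count = ceil(296 / 0.05) = 5920.
Per-layer scan distance = 11900 / 0.11, so 108181.8 mm.
Scan time per layer = 108181.8 / 3430, so 31.5399 s.
Layer cycle = 31.5399 + 13.8, so 45.3399 s.
5920 layers × 45.3399 s/layer = 268412.208 s, i.e. 74.56 hours.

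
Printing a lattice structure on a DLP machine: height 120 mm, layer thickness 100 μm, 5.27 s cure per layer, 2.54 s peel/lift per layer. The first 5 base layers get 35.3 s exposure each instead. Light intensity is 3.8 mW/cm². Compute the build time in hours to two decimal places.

2.65 hours

Number of layers: 120 / 0.1 → 1200 (rounded up).
Base layers = 5 × (35.3 + 2.54), so 189.2 s.
Remaining layers = 1195 × (5.27 + 2.54) = 9332.95 s.
Sum: 189.2 + 9332.95 = 9522.15 s → 2.65 hours.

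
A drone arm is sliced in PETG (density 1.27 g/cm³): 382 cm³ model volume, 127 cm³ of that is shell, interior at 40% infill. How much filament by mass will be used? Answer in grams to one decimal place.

290.8 g

Volume inside the shell = 382 − 127 = 255 cm³.
Infill deposited: 0.40 × 255 → 102 cm³.
Deposited volume = 127 + 102, so 229 cm³.
Mass: 229 × 1.27 → 290.83 g.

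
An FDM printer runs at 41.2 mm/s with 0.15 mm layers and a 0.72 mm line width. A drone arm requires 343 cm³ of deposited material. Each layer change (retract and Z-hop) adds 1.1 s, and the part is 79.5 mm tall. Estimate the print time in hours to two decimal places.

21.57 hours

Line area = 0.15 × 0.72 = 0.108 mm².
Toolpath length = 343 cm³ / 0.108 mm² = 343000 / 0.108 = 3175925.9 mm.
Time extruding = 3175925.9 / 41.2, so 77085.6 s.
Layers = ⌈79.5/0.15⌉ = 530.
Layer-change overhead = 530 × 1.1 = 583 s.
Altogether 77085.6 + 583 = 77668.6 s, i.e. 21.57 hours.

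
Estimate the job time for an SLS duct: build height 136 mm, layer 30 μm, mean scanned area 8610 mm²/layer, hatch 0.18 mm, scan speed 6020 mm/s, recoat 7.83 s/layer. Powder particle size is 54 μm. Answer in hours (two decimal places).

Layer count = ceil(136 / 0.03) = 4534.
Scan path per layer: 8610 / 0.18 → 47833.3 mm.
Scan time per layer: 47833.3 / 6020 → 7.9457 s.
Layer cycle = 7.9457 + 7.83 = 15.7757 s.
Build time = 4534 × 15.7757 = 71527.0238 s = 19.87 hours.

19.87 hours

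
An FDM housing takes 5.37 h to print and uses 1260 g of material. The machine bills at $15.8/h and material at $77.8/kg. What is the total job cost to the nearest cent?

$182.87

Machine cost = 15.8 × 5.37, so $84.846.
Feedstock cost: 77.8 × 1260/1000 → $98.028.
Job cost: 84.846 + 98.028 = 182.874 ≈ $182.87.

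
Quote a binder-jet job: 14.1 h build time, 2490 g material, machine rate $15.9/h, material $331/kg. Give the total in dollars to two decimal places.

Machine-time cost: 15.9 × 14.1 → $224.19.
Material charge: 331 × 2490/1000 → $824.19.
Job cost: 224.19 + 824.19 = $1048.38.

$1048.38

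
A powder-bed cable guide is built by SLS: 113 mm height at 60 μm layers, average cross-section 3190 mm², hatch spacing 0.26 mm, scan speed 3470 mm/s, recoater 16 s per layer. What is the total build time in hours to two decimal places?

Layers = ⌈113/0.06⌉ = 1884.
Scan path per layer = 3190 / 0.26 = 12269.2 mm.
Laser time per layer = 12269.2 / 3470, so 3.5358 s.
Per-layer time: 3.5358 + 16 → 19.5358 s.
1884 layers × 19.5358 s/layer = 36805.4472 s, i.e. 10.22 hours.

10.22 hours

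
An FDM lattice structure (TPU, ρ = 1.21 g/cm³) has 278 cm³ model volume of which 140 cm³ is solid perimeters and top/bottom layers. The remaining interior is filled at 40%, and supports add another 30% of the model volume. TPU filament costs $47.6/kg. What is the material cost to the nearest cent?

Interior volume = 278 − 140, so 138 cm³.
Infill volume: 0.40 × 138 → 55.2 cm³.
Support: 0.30 × 278 → 83.4 cm³.
Deposited volume: 140 + 55.2 + 83.4 → 278.6 cm³.
Mass: 278.6 × 1.21 → 337.106 g.
At $47.6/kg: 337.106/1000 × 47.6 = $16.05.

$16.05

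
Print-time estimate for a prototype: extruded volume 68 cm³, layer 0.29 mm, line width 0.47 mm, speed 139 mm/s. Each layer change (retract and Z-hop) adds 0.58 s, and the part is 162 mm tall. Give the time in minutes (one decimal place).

65.2 minutes

Extrusion cross-section = 0.29 × 0.47, so 0.1363 mm².
Toolpath length = 68 cm³ / 0.1363 mm² = 68000 / 0.1363 = 498899.5 mm.
Print-move time = 498899.5 / 139 = 3589.2 s.
Layer count = ceil(162 / 0.29) = 559.
Layer-change overhead = 559 × 0.58, so 324.22 s.
Total = 3589.2 + 324.22 = 3913.42 s = 65.2 minutes.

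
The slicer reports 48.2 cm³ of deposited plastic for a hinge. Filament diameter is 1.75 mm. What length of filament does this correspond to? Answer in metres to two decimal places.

20.04 m

Cross-section of 1.75 mm filament: π·(1.75/2)² = 2.4053 mm².
L = 48200 mm³ / 2.4053 mm² = 20039.08 mm, i.e. 20.04 m.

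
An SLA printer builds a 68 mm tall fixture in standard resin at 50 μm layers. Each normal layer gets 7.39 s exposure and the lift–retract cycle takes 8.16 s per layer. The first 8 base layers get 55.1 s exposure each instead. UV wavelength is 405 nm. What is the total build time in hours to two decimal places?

Layer count = ceil(68 / 0.05) = 1360.
Base layers = 8 × (55.1 + 8.16) = 506.08 s.
Regular layers = 1352 × (7.39 + 8.16), so 21023.6 s.
Total = 506.08 + 21023.6 = 21529.68 s = 5.98 hours.

5.98 hours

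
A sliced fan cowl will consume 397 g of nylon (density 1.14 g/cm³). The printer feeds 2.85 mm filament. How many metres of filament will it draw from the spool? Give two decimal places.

54.59 m

Extruded volume: 397/1.14 = 348.2456 cm³ (348245.6 mm³).
Filament cross-section = π × (2.85/2)² = 6.3794 mm².
L = V/A = 348245.6/6.3794 = 54589.08 mm → 54.59 m.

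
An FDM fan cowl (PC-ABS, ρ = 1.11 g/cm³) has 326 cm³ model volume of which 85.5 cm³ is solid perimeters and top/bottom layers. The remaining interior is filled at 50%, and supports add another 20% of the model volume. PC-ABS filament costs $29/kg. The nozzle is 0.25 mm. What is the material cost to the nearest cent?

Infill region: 326 − 85.5 → 240.5 cm³.
Deposited infill = 0.50 × 240.5, so 120.25 cm³.
Support = 0.20 × 326 = 65.2 cm³.
Deposited volume = 85.5 + 120.25 + 65.2, so 270.95 cm³.
Mass: 270.95 × 1.11 → 300.7545 g.
At $29/kg: 300.7545/1000 × 29 = $8.72.

$8.72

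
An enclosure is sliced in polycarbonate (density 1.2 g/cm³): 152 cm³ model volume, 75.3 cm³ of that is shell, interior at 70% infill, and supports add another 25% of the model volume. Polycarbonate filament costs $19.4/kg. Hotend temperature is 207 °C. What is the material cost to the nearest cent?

$3.89

Interior volume: 152 − 75.3 → 76.7 cm³.
Deposited infill = 0.70 × 76.7 = 53.69 cm³.
Support: 0.25 × 152 → 38 cm³.
Total extruded = 75.3 + 53.69 + 38 = 166.99 cm³.
Mass: 166.99 × 1.2 → 200.388 g.
Cost = 200.388 g / 1000 × $19.4/kg = $3.89.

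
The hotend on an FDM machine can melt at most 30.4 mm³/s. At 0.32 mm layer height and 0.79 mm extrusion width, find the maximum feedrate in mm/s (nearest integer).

A: 0.32 × 0.79 → 0.2528 mm².
v_max = Q/A = 30.4/0.2528 = 120.25 mm/s → 120 mm/s.

120 mm/s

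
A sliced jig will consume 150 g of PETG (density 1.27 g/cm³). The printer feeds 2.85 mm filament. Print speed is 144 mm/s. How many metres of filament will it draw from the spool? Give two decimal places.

Volume = 150 g / 1.27 g·cm⁻³ = 118.1102 cm³ = 118110.2 mm³.
Filament cross-section = π × (2.85/2)² = 6.3794 mm².
Length = 118110.2 / 6.3794 = 18514.31 mm = 18.51 m.

18.51 m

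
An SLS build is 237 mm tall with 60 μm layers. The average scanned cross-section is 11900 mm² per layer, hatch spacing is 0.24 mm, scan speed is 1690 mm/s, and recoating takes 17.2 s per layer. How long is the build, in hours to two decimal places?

51.06 hours

Layers = ⌈237/0.06⌉ = 3950.
Scan path per layer = 11900 / 0.24, so 49583.3 mm.
Scan time per layer: 49583.3 / 1690 → 29.3392 s.
Layer cycle = 29.3392 + 17.2, so 46.5392 s.
Build time = 3950 × 46.5392 = 183829.84 s = 51.06 hours.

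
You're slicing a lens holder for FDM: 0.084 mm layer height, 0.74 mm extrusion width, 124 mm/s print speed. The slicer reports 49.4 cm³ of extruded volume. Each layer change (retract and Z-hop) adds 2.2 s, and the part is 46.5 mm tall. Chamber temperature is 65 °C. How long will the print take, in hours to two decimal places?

2.12 hours

Line area = 0.084 × 0.74, so 0.06216 mm².
Path length: 49400 mm³ / 0.06216 mm² → 794723.3 mm.
Time extruding = 794723.3 / 124, so 6409.1 s.
Number of layers: 46.5 / 0.084 → 554 (rounded up).
Z-hop total = 554 × 2.2, so 1218.8 s.
Total = 6409.1 + 1218.8 = 7627.9 s = 2.12 hours.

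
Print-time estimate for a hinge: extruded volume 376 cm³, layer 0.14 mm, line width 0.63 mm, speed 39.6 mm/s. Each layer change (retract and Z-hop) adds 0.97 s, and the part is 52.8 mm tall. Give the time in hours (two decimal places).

30.01 hours

Bead cross-section = 0.14 × 0.63 = 0.0882 mm².
Toolpath length = 376 cm³ / 0.0882 mm² = 376000 / 0.0882 = 4263038.5 mm.
Print-move time = 4263038.5 / 39.6, so 107652.5 s.
Layer count = ceil(52.8 / 0.14) = 378.
Z-hop total = 378 × 0.97 = 366.66 s.
Total = 107652.5 + 366.66 = 108019.16 s = 30.01 hours.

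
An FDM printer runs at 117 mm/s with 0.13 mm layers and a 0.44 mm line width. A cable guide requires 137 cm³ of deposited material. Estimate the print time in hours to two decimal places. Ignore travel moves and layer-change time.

Line area = 0.13 × 0.44 = 0.0572 mm².
Total extruded path = 137000/0.0572 = 2395104.9 mm.
Print-move time = 2395104.9 / 117, so 20471 s.
Converting: 20471 s = 5.69 hours.

5.69 hours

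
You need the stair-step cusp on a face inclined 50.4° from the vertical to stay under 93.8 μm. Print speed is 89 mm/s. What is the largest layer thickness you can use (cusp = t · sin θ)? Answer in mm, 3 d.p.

sin(50.4°) = 0.7705; t_max = 0.0938/0.7705 = 0.122 mm.

0.122 mm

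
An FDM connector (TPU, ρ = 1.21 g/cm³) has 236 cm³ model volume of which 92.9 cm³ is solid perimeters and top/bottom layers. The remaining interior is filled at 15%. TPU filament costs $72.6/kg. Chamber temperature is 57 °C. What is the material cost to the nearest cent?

Volume inside the shell: 236 − 92.9 → 143.1 cm³.
Infill deposited = 0.15 × 143.1 = 21.465 cm³.
Total extruded = 92.9 + 21.465, so 114.365 cm³.
Mass = 114.365 × 1.21 = 138.38165 g.
Cost = 138.38165 g / 1000 × $72.6/kg = $10.05.

$10.05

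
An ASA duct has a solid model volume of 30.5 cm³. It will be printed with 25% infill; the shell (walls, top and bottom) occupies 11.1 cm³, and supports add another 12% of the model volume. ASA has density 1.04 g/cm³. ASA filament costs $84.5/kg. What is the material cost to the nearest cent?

Interior volume = 30.5 − 11.1, so 19.4 cm³.
Deposited infill: 0.25 × 19.4 → 4.85 cm³.
Support = 0.12 × 30.5, so 3.66 cm³.
Total extruded: 11.1 + 4.85 + 3.66 → 19.61 cm³.
Mass = 19.61 × 1.04 = 20.3944 g.
Cost = 20.3944 g / 1000 × $84.5/kg = $1.72.

$1.72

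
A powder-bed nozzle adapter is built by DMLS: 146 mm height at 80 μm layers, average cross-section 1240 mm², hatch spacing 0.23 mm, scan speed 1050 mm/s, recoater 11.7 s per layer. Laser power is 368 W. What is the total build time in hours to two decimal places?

8.53 hours

Layer count = ceil(146 / 0.08) = 1825.
Scan path per layer = 1240 / 0.23 = 5391.3 mm.
Laser time per layer = 5391.3 / 1050, so 5.1346 s.
Time per layer = 5.1346 + 11.7, so 16.8346 s.
1825 layers × 16.8346 s/layer = 30723.145 s, i.e. 8.53 hours.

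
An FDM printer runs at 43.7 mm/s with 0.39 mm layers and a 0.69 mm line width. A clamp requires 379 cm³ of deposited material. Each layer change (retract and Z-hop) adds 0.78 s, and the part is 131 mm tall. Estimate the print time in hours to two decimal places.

9.03 hours

Bead cross-section: 0.39 × 0.69 → 0.2691 mm².
Path length: 379000 mm³ / 0.2691 mm² → 1408398.4 mm.
Time extruding = 1408398.4 / 43.7 = 32228.8 s.
Layer count = ceil(131 / 0.39) = 336.
Z-hop total: 336 × 0.78 → 262.08 s.
Altogether 32228.8 + 262.08 = 32490.88 s, i.e. 9.03 hours.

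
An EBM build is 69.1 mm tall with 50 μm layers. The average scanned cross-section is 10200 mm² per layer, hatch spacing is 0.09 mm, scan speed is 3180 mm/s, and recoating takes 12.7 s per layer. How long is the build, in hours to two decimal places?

18.56 hours

Number of layers: 69.1 / 0.05 → 1382 (rounded up).
Scan path per layer: 10200 / 0.09 → 113333.3 mm.
Scan time per layer = 113333.3 / 3180, so 35.6394 s.
Per-layer time = 35.6394 + 12.7 = 48.3394 s.
Build time = 1382 × 48.3394 = 66805.0508 s = 18.56 hours.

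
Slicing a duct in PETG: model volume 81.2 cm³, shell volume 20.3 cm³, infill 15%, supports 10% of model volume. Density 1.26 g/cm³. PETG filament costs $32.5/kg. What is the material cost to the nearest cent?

Interior volume = 81.2 − 20.3 = 60.9 cm³.
Infill deposited: 0.15 × 60.9 → 9.135 cm³.
Support: 0.10 × 81.2 → 8.12 cm³.
Deposited volume = 20.3 + 9.135 + 8.12, so 37.555 cm³.
Mass = 37.555 × 1.26 = 47.3193 g.
Cost = 47.3193 g / 1000 × $32.5/kg = $1.54.

$1.54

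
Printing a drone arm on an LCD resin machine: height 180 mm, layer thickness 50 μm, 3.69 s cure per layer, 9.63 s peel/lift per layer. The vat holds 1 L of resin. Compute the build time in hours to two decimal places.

Number of layers: 180 / 0.05 → 3600 (rounded up).
Each layer takes = 3.69 + 9.63, so 13.32 s.
Total = 3600 × 13.32 = 47952 s = 13.32 hours.

13.32 hours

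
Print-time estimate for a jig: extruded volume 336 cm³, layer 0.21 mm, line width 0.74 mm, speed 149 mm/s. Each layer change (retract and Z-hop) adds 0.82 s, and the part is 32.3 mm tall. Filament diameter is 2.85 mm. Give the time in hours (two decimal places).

4.07 hours

Bead cross-section = 0.21 × 0.74, so 0.1554 mm².
Total extruded path = 336000/0.1554 = 2162162.2 mm.
Extrusion time: 2162162.2 / 149 → 14511.2 s.
Number of layers: 32.3 / 0.21 → 154 (rounded up).
Layer-change overhead = 154 × 0.82, so 126.28 s.
Total = 14511.2 + 126.28 = 14637.48 s = 4.07 hours.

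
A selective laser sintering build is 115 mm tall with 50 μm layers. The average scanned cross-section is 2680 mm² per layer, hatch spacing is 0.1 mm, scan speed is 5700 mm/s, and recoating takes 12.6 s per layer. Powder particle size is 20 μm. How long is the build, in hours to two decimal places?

Layers = ⌈115/0.05⌉ = 2300.
Hatch length per layer: 2680 / 0.1 → 26800 mm.
Laser time per layer = 26800 / 5700 = 4.7018 s.
Per-layer time: 4.7018 + 12.6 → 17.3018 s.
Total: 2300 × 17.3018 s = 39794.14 s → 11.05 hours.

11.05 hours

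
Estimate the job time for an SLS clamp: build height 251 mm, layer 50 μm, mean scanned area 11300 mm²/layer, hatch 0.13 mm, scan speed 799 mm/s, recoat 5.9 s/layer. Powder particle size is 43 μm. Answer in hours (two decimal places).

159.93 hours

Number of layers: 251 / 0.05 → 5020 (rounded up).
Scan path per layer = 11300 / 0.13, so 86923.1 mm.
Per-layer scan time: 86923.1 / 799 → 108.7899 s.
Per-layer time = 108.7899 + 5.9, so 114.6899 s.
Build time = 5020 × 114.6899 = 575743.298 s = 159.93 hours.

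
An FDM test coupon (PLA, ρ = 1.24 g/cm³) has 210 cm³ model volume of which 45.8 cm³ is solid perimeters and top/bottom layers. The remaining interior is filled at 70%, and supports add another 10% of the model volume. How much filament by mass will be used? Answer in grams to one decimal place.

Interior volume: 210 − 45.8 → 164.2 cm³.
Infill volume = 0.70 × 164.2, so 114.94 cm³.
Support = 0.10 × 210 = 21 cm³.
Total printed volume = 45.8 + 114.94 + 21 = 181.74 cm³.
Mass = 181.74 × 1.24, so 225.3576 g.

225.4 g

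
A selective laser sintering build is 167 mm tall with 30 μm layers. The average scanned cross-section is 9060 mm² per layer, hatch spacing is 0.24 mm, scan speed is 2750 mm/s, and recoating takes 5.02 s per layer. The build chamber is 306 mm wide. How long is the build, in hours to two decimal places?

28.99 hours

Layer count = ceil(167 / 0.03) = 5567.
Hatch length per layer = 9060 / 0.24 = 37750 mm.
Scan time per layer: 37750 / 2750 → 13.7273 s.
Time per layer: 13.7273 + 5.02 → 18.7473 s.
Total: 5567 × 18.7473 s = 104366.2191 s → 28.99 hours.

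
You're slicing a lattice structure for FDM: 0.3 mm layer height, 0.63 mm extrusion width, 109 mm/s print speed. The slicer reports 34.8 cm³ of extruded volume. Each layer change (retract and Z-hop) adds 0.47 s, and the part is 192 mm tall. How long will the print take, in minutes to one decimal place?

Extrusion cross-section = 0.3 × 0.63, so 0.189 mm².
Path length: 34800 mm³ / 0.189 mm² → 184127 mm.
Time extruding = 184127 / 109 = 1689.2 s.
Layer count = ceil(192 / 0.3) = 640.
Non-print overhead: 640 × 0.47 → 300.8 s.
Altogether 1689.2 + 300.8 = 1990 s, i.e. 33.2 minutes.

33.2 minutes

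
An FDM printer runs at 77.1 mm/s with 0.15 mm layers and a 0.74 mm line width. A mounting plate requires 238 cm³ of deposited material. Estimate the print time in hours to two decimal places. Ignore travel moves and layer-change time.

Extrusion cross-section: 0.15 × 0.74 → 0.111 mm².
Toolpath length = 238 cm³ / 0.111 mm² = 238000 / 0.111 = 2144144.1 mm.
Extrusion time = 2144144.1 / 77.1, so 27809.9 s.
Converting: 27809.9 s = 7.72 hours.

7.72 hours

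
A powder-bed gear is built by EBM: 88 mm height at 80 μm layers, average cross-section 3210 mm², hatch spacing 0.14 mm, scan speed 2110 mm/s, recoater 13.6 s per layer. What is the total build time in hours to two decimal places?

7.48 hours

Layers = ⌈88/0.08⌉ = 1100.
Per-layer scan distance: 3210 / 0.14 → 22928.6 mm.
Beam time per layer = 22928.6 / 2110 = 10.8666 s.
Time per layer: 10.8666 + 13.6 → 24.4666 s.
Total: 1100 × 24.4666 s = 26913.26 s → 7.48 hours.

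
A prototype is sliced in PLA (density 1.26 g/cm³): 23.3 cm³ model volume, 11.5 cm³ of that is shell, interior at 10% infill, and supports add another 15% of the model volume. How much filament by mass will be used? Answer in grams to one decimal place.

20.4 g

Infill region = 23.3 − 11.5 = 11.8 cm³.
Infill deposited: 0.10 × 11.8 → 1.18 cm³.
Support = 0.15 × 23.3 = 3.495 cm³.
Total printed volume = 11.5 + 1.18 + 3.495, so 16.175 cm³.
Mass = 16.175 × 1.26, so 20.3805 g.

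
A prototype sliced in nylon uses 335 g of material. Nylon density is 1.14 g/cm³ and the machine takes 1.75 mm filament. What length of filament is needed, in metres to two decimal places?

Volume = 335 g / 1.14 g·cm⁻³ = 293.8596 cm³ = 293859.6 mm³.
Cross-section of 1.75 mm filament: π·(1.75/2)² = 2.4053 mm².
Length = 293859.6 / 2.4053 = 122171.7 mm = 122.17 m.

122.17 m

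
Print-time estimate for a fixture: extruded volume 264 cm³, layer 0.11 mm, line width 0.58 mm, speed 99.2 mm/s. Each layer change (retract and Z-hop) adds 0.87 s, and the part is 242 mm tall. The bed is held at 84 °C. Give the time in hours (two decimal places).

12.12 hours

Bead cross-section = 0.11 × 0.58 = 0.0638 mm².
Toolpath length = 264 cm³ / 0.0638 mm² = 264000 / 0.0638 = 4137931 mm.
Time extruding = 4137931 / 99.2, so 41713 s.
Number of layers: 242 / 0.11 → 2200 (rounded up).
Z-hop total: 2200 × 0.87 → 1914 s.
Total = 41713 + 1914 = 43627 s = 12.12 hours.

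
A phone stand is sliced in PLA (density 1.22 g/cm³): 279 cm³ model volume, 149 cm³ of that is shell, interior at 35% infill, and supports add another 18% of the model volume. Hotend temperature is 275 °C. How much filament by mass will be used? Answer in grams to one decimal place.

298.6 g

Infill region: 279 − 149 → 130 cm³.
Infill volume: 0.35 × 130 → 45.5 cm³.
Support = 0.18 × 279, so 50.22 cm³.
Total printed volume: 149 + 45.5 + 50.22 → 244.72 cm³.
Mass = 244.72 × 1.22, so 298.5584 g.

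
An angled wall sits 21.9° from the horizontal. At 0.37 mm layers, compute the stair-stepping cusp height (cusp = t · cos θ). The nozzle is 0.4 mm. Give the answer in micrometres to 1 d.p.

343.3 μm

cos(21.9°) = 0.9278, so cusp = 0.37 × 0.9278 = 0.343286 mm → 343.3 μm.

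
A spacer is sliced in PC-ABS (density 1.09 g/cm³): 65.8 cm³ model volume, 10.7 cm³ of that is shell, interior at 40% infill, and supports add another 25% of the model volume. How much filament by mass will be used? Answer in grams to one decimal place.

Infill region = 65.8 − 10.7, so 55.1 cm³.
Infill deposited = 0.40 × 55.1, so 22.04 cm³.
Support = 0.25 × 65.8, so 16.45 cm³.
Deposited volume = 10.7 + 22.04 + 16.45 = 49.19 cm³.
Mass: 49.19 × 1.09 → 53.6171 g.

53.6 g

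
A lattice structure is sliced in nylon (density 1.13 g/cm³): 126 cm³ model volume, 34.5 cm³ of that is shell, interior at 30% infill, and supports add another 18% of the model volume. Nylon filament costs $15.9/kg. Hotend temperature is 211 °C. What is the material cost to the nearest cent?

$1.52

Volume inside the shell: 126 − 34.5 → 91.5 cm³.
Infill deposited: 0.30 × 91.5 → 27.45 cm³.
Support = 0.18 × 126 = 22.68 cm³.
Total extruded = 34.5 + 27.45 + 22.68, so 84.63 cm³.
Mass = 84.63 × 1.13 = 95.6319 g.
Cost = 95.6319 g / 1000 × $15.9/kg = $1.52.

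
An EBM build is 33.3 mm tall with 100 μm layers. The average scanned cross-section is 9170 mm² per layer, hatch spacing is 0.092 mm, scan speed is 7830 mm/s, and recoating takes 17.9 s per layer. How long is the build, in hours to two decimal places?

2.83 hours

Number of layers: 33.3 / 0.1 → 333 (rounded up).
Per-layer scan distance = 9170 / 0.092, so 99673.9 mm.
Per-layer scan time = 99673.9 / 7830, so 12.7297 s.
Per-layer time: 12.7297 + 17.9 → 30.6297 s.
Build time = 333 × 30.6297 = 10199.6901 s = 2.83 hours.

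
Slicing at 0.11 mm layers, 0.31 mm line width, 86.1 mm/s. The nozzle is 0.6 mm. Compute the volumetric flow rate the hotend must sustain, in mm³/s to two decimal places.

A: 0.11 × 0.31 → 0.0341 mm².
Q = v·A = 86.1 × 0.0341 = 2.94 mm³/s.

2.94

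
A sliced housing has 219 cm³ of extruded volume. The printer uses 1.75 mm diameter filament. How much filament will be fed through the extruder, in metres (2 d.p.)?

Cross-section of 1.75 mm filament: π·(1.75/2)² = 2.4053 mm².
Length = 219 cm³ / 2.4053 mm² = 219000 / 2.4053 = 91048.93 mm = 91.05 m.

91.05 m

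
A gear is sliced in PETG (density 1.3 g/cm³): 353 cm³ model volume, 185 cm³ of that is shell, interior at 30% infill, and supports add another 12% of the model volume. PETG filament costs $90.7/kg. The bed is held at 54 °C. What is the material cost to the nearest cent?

$32.75

Interior volume = 353 − 185 = 168 cm³.
Infill volume = 0.30 × 168 = 50.4 cm³.
Support: 0.12 × 353 → 42.36 cm³.
Total printed volume = 185 + 50.4 + 42.36 = 277.76 cm³.
Mass = 277.76 × 1.3, so 361.088 g.
At $90.7/kg: 361.088/1000 × 90.7 = $32.75.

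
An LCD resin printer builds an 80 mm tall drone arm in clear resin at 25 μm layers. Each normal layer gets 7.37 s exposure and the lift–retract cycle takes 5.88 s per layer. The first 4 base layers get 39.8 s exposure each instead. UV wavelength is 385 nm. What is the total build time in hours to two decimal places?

Layers = ⌈80/0.025⌉ = 3200.
Base layers: 4 × (39.8 + 5.88) → 182.72 s.
Remaining layers = 3196 × (7.37 + 5.88), so 42347 s.
Total = 182.72 + 42347 = 42529.72 s = 11.81 hours.

11.81 hours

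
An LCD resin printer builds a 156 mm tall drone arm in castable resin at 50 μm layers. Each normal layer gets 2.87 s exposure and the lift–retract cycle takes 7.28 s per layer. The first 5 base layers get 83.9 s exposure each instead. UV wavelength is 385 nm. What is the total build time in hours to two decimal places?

8.91 hours

Number of layers: 156 / 0.05 → 3120 (rounded up).
Bottom layers: 5 × (83.9 + 7.28) → 455.9 s.
Regular layers = 3115 × (2.87 + 7.28), so 31617.25 s.
Total = 455.9 + 31617.25 = 32073.15 s = 8.91 hours.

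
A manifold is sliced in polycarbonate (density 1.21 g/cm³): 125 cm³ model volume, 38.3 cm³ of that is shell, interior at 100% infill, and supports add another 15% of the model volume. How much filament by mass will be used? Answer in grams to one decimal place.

Interior volume = 125 − 38.3 = 86.7 cm³.
Infill volume: 1.00 × 86.7 → 86.7 cm³.
Support: 0.15 × 125 → 18.75 cm³.
Total printed volume: 38.3 + 86.7 + 18.75 → 143.75 cm³.
Mass: 143.75 × 1.21 → 173.9375 g.

173.9 g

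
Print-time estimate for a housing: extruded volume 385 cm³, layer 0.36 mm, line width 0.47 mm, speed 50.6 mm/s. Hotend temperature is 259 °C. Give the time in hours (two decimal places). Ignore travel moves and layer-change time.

12.49 hours

Line area: 0.36 × 0.47 → 0.1692 mm².
Toolpath length = 385 cm³ / 0.1692 mm² = 385000 / 0.1692 = 2275413.7 mm.
Print-move time = 2275413.7 / 50.6, so 44968.7 s.
44968.7 s = 12.49 hours.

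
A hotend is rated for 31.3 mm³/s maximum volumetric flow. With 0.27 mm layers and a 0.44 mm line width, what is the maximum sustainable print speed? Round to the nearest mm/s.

263 mm/s

A = 0.27 × 0.44, so 0.1188 mm².
Max speed = 31.3 / 0.1188 = 263.47 ≈ 263 mm/s.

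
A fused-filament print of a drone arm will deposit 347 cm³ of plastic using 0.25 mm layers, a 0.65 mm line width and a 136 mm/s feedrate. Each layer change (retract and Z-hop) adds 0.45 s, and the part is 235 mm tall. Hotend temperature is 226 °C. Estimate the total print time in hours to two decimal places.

4.48 hours

Bead cross-section = 0.25 × 0.65 = 0.1625 mm².
Toolpath length = 347 cm³ / 0.1625 mm² = 347000 / 0.1625 = 2135384.6 mm.
Extrusion time = 2135384.6 / 136 = 15701.4 s.
Number of layers: 235 / 0.25 → 940 (rounded up).
Z-hop total: 940 × 0.45 → 423 s.
Total = 15701.4 + 423 = 16124.4 s = 4.48 hours.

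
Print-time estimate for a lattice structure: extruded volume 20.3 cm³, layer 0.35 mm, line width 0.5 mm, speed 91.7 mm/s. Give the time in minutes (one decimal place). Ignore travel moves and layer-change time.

21.1 minutes

Bead cross-section = 0.35 × 0.5, so 0.175 mm².
Total extruded path = 20300/0.175 = 116000 mm.
Print-move time = 116000 / 91.7 = 1265 s.
Converting: 1265 s = 21.1 minutes.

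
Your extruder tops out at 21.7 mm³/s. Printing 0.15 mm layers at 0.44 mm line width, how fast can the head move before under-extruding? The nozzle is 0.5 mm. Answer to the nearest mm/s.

A = 0.15 × 0.44, so 0.066 mm².
v_max = Q/A = 21.7/0.066 = 328.79 mm/s → 329 mm/s.

329 mm/s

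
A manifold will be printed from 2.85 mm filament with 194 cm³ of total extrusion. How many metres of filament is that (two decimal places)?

Cross-section of 2.85 mm filament: π·(2.85/2)² = 6.3794 mm².
L = 194000 mm³ / 6.3794 mm² = 30410.38 mm, i.e. 30.41 m.

30.41 m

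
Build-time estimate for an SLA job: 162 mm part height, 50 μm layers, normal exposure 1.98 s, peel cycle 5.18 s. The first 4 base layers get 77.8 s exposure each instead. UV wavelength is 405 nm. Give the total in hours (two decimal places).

6.53 hours

Layers = ⌈162/0.05⌉ = 3240.
Bottom layers = 4 × (77.8 + 5.18), so 331.92 s.
Remaining layers: 3236 × (1.98 + 5.18) → 23169.76 s.
Total = 331.92 + 23169.76 = 23501.68 s = 6.53 hours.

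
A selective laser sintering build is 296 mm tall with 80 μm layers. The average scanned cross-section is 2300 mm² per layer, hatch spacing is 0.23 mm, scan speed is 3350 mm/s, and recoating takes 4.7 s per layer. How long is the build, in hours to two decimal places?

7.90 hours

Layers = ⌈296/0.08⌉ = 3700.
Per-layer scan distance = 2300 / 0.23, so 10000 mm.
Laser time per layer: 10000 / 3350 → 2.9851 s.
Per-layer time: 2.9851 + 4.7 → 7.6851 s.
Total: 3700 × 7.6851 s = 28434.87 s → 7.90 hours.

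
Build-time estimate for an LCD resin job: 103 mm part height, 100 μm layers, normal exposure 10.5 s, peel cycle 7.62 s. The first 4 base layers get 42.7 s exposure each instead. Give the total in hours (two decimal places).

Number of layers: 103 / 0.1 → 1030 (rounded up).
Base layers: 4 × (42.7 + 7.62) → 201.28 s.
Remaining layers = 1026 × (10.5 + 7.62), so 18591.12 s.
Sum: 201.28 + 18591.12 = 18792.4 s → 5.22 hours.

5.22 hours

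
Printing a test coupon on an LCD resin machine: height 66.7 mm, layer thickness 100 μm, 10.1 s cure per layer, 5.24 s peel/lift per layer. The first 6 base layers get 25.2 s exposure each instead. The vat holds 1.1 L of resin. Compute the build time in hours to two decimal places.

2.87 hours

Layers = ⌈66.7/0.1⌉ = 667.
Base layers = 6 × (25.2 + 5.24), so 182.64 s.
Regular layers = 661 × (10.1 + 5.24), so 10139.74 s.
Sum: 182.64 + 10139.74 = 10322.38 s → 2.87 hours.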